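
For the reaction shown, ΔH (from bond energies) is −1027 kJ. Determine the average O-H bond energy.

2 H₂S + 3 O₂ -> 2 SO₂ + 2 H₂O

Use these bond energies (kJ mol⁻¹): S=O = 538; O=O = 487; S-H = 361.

Let D be the O-H bond energy.
Σ(broken) = 3×487 + 4×361 = 2905
Σ(formed) = 4×D + 4×538 = 2152 + 4D
ΔH = Σ(broken) − Σ(formed) = (2905) − (2152 + 4D) = +753 − 4D
Setting this equal to −1027 kJ gives 4D = 1780, so D = 445 kJ/mol.

D(O-H) ≈ 445 kJ/mol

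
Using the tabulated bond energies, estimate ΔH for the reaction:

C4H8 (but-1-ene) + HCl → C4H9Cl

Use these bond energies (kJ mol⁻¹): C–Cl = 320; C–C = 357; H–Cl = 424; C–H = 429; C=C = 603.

ΔH ≈ −79 kJ

Bonds broken (reactants):
  C–C: 2 × 357 = 714
  C–H: 8 × 429 = 3432
  C=C: 1 × 603 = 603
  H–Cl: 1 × 424 = 424
  Σ(broken) = 5173 kJ
Bonds formed (products):
  C–C: 3 × 357 = 1071
  C–Cl: 1 × 320 = 320
  C–H: 9 × 429 = 3861
  Σ(formed) = 5252 kJ
ΔH = Σ(broken) − Σ(formed) = 5173 − 5252 = −79 kJ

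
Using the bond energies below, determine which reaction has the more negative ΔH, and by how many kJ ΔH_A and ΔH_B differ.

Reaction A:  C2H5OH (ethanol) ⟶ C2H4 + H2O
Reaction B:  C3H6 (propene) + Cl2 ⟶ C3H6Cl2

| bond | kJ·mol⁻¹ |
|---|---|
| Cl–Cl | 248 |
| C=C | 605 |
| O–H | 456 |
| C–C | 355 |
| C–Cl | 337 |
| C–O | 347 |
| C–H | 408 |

Reaction B, by 225 kJ

Reaction A:
  Bonds broken (reactants):
    C–C: 1 × 355 = 355
    C–H: 5 × 408 = 2040
    C–O: 1 × 347 = 347
    O–H: 1 × 456 = 456
    Σ(broken) = 3198 kJ
  Bonds formed (products):
    C–H: 4 × 408 = 1632
    C=C: 1 × 605 = 605
    O–H: 2 × 456 = 912
    Σ(formed) = 3149 kJ
  ΔH_A = 3198 − 3149 = +49 kJ
Reaction B:
  Bonds broken (reactants):
    C–C: 1 × 355 = 355
    C–H: 6 × 408 = 2448
    C=C: 1 × 605 = 605
    Cl–Cl: 1 × 248 = 248
    Σ(broken) = 3656 kJ
  Bonds formed (products):
    C–C: 2 × 355 = 710
    C–Cl: 2 × 337 = 674
    C–H: 6 × 408 = 2448
    Σ(formed) = 3832 kJ
  ΔH_B = 3656 − 3832 = −176 kJ
ΔH_A − ΔH_B = +225 kJ, so reaction B has the more negative ΔH; |ΔH_A − ΔH_B| = 225 kJ.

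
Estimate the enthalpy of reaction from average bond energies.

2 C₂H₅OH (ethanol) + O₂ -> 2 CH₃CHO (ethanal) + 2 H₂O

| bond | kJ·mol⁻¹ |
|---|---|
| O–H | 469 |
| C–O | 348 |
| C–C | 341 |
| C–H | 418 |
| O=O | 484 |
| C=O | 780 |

ΔH ≈ −482 kJ

Bonds broken (reactants):
  C–C: 2 × 341 = 682
  C–H: 10 × 418 = 4180
  C–O: 2 × 348 = 696
  O–H: 2 × 469 = 938
  O=O: 1 × 484 = 484
  Σ(broken) = 6980 kJ
Bonds formed (products):
  C–C: 2 × 341 = 682
  C–H: 8 × 418 = 3344
  C=O: 2 × 780 = 1560
  O–H: 4 × 469 = 1876
  Σ(formed) = 7462 kJ
ΔH = Σ(broken) − Σ(formed) = 6980 − 7462 = −482 kJ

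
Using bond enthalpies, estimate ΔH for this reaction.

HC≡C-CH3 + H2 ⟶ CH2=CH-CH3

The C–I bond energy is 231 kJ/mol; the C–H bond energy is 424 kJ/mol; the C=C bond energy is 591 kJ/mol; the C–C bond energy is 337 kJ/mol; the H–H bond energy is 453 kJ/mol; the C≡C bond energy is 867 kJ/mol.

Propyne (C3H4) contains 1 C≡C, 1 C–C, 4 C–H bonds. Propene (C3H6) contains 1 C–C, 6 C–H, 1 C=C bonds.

Bonds broken (reactants):
  C≡C: 1 × 867 = 867
  C–C: 1 × 337 = 337
  C–H: 4 × 424 = 1696
  H–H: 1 × 453 = 453
  Σ(broken) = 3353 kJ
Bonds formed (products):
  C–C: 1 × 337 = 337
  C–H: 6 × 424 = 2544
  C=C: 1 × 591 = 591
  Σ(formed) = 3472 kJ
ΔH = Σ(broken) − Σ(formed) = 3353 − 3472 = −119 kJ

ΔH ≈ −119 kJ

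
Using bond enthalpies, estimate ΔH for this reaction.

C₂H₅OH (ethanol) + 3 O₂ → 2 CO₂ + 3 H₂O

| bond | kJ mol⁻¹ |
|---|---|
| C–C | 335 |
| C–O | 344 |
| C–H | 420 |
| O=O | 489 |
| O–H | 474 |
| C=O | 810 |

ΔH ≈ −1364 kJ

Bonds broken (reactants):
  C–C: 1 × 335 = 335
  C–H: 5 × 420 = 2100
  C–O: 1 × 344 = 344
  O–H: 1 × 474 = 474
  O=O: 3 × 489 = 1467
  Σ(broken) = 4720 kJ
Bonds formed (products):
  C=O: 4 × 810 = 3240
  O–H: 6 × 474 = 2844
  Σ(formed) = 6084 kJ
ΔH = Σ(broken) − Σ(formed) = 4720 − 6084 = −1364 kJ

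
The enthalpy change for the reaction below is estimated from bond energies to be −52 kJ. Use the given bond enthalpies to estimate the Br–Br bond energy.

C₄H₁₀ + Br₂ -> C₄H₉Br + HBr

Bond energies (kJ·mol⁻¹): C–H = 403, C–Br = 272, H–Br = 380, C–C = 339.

Let D be the Br–Br bond energy.
Σ(broken) = 1×D + 3×339 + 10×403 = 5047 + D
Σ(formed) = 1×272 + 3×339 + 9×403 + 1×380 = 5296
ΔH = Σ(broken) − Σ(formed) = (5047 + D) − (5296) = −249 + D
Setting this equal to −52 kJ gives D = 197 kJ/mol.

D(Br–Br) ≈ 197 kJ/mol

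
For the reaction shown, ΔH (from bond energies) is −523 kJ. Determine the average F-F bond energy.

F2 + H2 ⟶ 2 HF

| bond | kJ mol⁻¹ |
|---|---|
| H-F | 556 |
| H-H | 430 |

D(F-F) ≈ 159 kJ/mol

Let D be the F-F bond energy.
Σ(broken) = 1×D + 1×430 = 430 + D
Σ(formed) = 2×556 = 1112
ΔH = Σ(broken) − Σ(formed) = (430 + D) − (1112) = −682 + D
Setting this equal to −523 kJ gives D = 159 kJ/mol.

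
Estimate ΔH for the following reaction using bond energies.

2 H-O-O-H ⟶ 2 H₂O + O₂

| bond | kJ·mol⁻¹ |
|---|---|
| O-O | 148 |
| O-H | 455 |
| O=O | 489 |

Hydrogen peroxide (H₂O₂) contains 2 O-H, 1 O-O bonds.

Bonds broken (reactants):
  O-H: 4 × 455 = 1820
  O-O: 2 × 148 = 296
  Σ(broken) = 2116 kJ
Bonds formed (products):
  O-H: 4 × 455 = 1820
  O=O: 1 × 489 = 489
  Σ(formed) = 2309 kJ
ΔH = Σ(broken) − Σ(formed) = 2116 − 2309 = −193 kJ

ΔH ≈ −193 kJ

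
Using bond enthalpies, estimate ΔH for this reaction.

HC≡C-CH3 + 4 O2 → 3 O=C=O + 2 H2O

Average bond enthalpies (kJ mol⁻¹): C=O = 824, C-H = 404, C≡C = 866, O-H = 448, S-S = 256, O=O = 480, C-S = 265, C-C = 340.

Bonds broken (reactants):
  C≡C: 1 × 866 = 866
  C-C: 1 × 340 = 340
  C-H: 4 × 404 = 1616
  O=O: 4 × 480 = 1920
  Σ(broken) = 4742 kJ
Bonds formed (products):
  C=O: 6 × 824 = 4944
  O-H: 4 × 448 = 1792
  Σ(formed) = 6736 kJ
ΔH = Σ(broken) − Σ(formed) = 4742 − 6736 = −1994 kJ

ΔH ≈ −1994 kJ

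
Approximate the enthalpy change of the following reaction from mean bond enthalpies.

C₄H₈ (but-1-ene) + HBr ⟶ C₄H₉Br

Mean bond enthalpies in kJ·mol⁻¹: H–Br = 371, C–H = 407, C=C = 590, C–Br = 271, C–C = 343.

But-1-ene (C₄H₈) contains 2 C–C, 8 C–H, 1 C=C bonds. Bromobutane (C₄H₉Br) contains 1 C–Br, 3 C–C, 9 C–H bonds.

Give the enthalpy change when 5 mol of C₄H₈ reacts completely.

ΔH = −300 kJ

Bonds broken (reactants):
  C–C: 2 × 343 = 686
  C–H: 8 × 407 = 3256
  C=C: 1 × 590 = 590
  H–Br: 1 × 371 = 371
  Σ(broken) = 4903 kJ
Bonds formed (products):
  C–Br: 1 × 271 = 271
  C–C: 3 × 343 = 1029
  C–H: 9 × 407 = 3663
  Σ(formed) = 4963 kJ
ΔH = Σ(broken) − Σ(formed) = 4903 − 4963 = −60 kJ
For 5× the reaction as written: 5 × (−60) = −300 kJ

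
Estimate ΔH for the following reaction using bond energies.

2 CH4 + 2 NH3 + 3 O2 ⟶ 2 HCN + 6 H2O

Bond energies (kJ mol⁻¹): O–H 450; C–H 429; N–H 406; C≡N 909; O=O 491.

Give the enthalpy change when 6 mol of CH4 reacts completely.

Bonds broken (reactants):
  C–H: 8 × 429 = 3432
  N–H: 6 × 406 = 2436
  O=O: 3 × 491 = 1473
  Σ(broken) = 7341 kJ
Bonds formed (products):
  C≡N: 2 × 909 = 1818
  C–H: 2 × 429 = 858
  O–H: 12 × 450 = 5400
  Σ(formed) = 8076 kJ
ΔH = Σ(broken) − Σ(formed) = 7341 − 8076 = −735 kJ
For 3× the reaction as written: 3 × (−735) = −2205 kJ

ΔH = −2205 kJ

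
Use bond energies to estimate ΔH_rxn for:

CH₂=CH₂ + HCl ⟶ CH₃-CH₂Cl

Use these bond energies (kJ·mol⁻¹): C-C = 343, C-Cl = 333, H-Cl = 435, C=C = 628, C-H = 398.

Bonds broken (reactants):
  C-H: 4 × 398 = 1592
  C=C: 1 × 628 = 628
  H-Cl: 1 × 435 = 435
  Σ(broken) = 2655 kJ
Bonds formed (products):
  C-C: 1 × 343 = 343
  C-Cl: 1 × 333 = 333
  C-H: 5 × 398 = 1990
  Σ(formed) = 2666 kJ
ΔH = Σ(broken) − Σ(formed) = 2655 − 2666 = −11 kJ

ΔH ≈ −11 kJ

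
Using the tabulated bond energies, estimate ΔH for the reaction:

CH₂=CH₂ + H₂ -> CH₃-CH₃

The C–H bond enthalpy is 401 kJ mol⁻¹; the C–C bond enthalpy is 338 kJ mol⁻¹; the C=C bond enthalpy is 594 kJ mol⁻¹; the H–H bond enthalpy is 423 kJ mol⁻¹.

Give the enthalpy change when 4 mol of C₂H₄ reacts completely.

ΔH = −492 kJ

Bonds broken (reactants):
  C–H: 4 × 401 = 1604
  C=C: 1 × 594 = 594
  H–H: 1 × 423 = 423
  Σ(broken) = 2621 kJ
Bonds formed (products):
  C–C: 1 × 338 = 338
  C–H: 6 × 401 = 2406
  Σ(formed) = 2744 kJ
ΔH = Σ(broken) − Σ(formed) = 2621 − 2744 = −123 kJ
For 4× the reaction as written: 4 × (−123) = −492 kJ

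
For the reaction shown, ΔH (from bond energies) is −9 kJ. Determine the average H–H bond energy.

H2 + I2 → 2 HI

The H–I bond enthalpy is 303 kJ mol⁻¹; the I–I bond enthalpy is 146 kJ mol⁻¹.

Let D be the H–H bond energy.
Σ(broken) = 1×D + 1×146 = 146 + D
Σ(formed) = 2×303 = 606
ΔH = Σ(broken) − Σ(formed) = (146 + D) − (606) = −460 + D
Setting this equal to −9 kJ gives D = 451 kJ/mol.

D(H–H) ≈ 451 kJ/mol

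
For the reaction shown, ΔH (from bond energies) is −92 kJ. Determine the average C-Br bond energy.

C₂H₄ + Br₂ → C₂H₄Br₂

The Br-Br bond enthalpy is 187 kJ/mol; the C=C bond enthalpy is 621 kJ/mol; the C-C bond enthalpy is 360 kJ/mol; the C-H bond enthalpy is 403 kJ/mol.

Let D be the C-Br bond energy.
Σ(broken) = 1×187 + 4×403 + 1×621 = 2420
Σ(formed) = 2×D + 1×360 + 4×403 = 1972 + 2D
ΔH = Σ(broken) − Σ(formed) = (2420) − (1972 + 2D) = +448 − 2D
Setting this equal to −92 kJ gives 2D = 540, so D = 270 kJ/mol.

D(C-Br) ≈ 270 kJ/mol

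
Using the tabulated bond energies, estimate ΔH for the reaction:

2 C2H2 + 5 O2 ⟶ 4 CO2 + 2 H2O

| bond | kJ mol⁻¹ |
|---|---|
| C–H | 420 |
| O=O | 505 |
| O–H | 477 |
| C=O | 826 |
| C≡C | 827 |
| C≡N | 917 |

ΔH ≈ −2657 kJ

Bonds broken (reactants):
  C≡C: 2 × 827 = 1654
  C–H: 4 × 420 = 1680
  O=O: 5 × 505 = 2525
  Σ(broken) = 5859 kJ
Bonds formed (products):
  C=O: 8 × 826 = 6608
  O–H: 4 × 477 = 1908
  Σ(formed) = 8516 kJ
ΔH = Σ(broken) − Σ(formed) = 5859 − 8516 = −2657 kJ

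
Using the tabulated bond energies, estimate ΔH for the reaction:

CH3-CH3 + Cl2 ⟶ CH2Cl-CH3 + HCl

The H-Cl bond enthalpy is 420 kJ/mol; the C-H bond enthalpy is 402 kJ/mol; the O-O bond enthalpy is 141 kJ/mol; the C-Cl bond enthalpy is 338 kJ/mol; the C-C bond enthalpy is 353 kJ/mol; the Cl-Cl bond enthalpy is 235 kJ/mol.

ΔH ≈ −121 kJ

Bonds broken (reactants):
  C-C: 1 × 353 = 353
  C-H: 6 × 402 = 2412
  Cl-Cl: 1 × 235 = 235
  Σ(broken) = 3000 kJ
Bonds formed (products):
  C-C: 1 × 353 = 353
  C-Cl: 1 × 338 = 338
  C-H: 5 × 402 = 2010
  H-Cl: 1 × 420 = 420
  Σ(formed) = 3121 kJ
ΔH = Σ(broken) − Σ(formed) = 3000 − 3121 = −121 kJ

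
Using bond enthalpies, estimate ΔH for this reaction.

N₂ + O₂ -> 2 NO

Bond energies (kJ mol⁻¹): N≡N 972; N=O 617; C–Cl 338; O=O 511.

ΔH ≈ +249 kJ

Bonds broken (reactants):
  N≡N: 1 × 972 = 972
  O=O: 1 × 511 = 511
  Σ(broken) = 1483 kJ
Bonds formed (products):
  N=O: 2 × 617 = 1234
  Σ(formed) = 1234 kJ
ΔH = Σ(broken) − Σ(formed) = 1483 − 1234 = +249 kJ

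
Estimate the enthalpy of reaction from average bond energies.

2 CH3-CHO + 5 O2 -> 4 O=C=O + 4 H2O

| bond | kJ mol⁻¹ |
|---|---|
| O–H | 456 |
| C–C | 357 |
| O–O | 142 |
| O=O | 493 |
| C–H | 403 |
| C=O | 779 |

ΔH ≈ −1919 kJ

Bonds broken (reactants):
  C–C: 2 × 357 = 714
  C–H: 8 × 403 = 3224
  C=O: 2 × 779 = 1558
  O=O: 5 × 493 = 2465
  Σ(broken) = 7961 kJ
Bonds formed (products):
  C=O: 8 × 779 = 6232
  O–H: 8 × 456 = 3648
  Σ(formed) = 9880 kJ
ΔH = Σ(broken) − Σ(formed) = 7961 − 9880 = −1919 kJ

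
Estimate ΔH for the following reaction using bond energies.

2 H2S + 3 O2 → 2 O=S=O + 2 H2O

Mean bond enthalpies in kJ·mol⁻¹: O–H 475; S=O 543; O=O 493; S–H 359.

Bonds broken (reactants):
  O=O: 3 × 493 = 1479
  S–H: 4 × 359 = 1436
  Σ(broken) = 2915 kJ
Bonds formed (products):
  O–H: 4 × 475 = 1900
  S=O: 4 × 543 = 2172
  Σ(formed) = 4072 kJ
ΔH = Σ(broken) − Σ(formed) = 2915 − 4072 = −1157 kJ

ΔH ≈ −1157 kJ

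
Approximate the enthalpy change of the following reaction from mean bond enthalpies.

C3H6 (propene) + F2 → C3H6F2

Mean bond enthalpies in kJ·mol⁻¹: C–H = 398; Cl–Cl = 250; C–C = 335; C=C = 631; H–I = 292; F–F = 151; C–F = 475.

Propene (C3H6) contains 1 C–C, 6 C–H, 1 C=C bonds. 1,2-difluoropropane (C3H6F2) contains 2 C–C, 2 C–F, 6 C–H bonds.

ΔH ≈ −503 kJ

Bonds broken (reactants):
  C–C: 1 × 335 = 335
  C–H: 6 × 398 = 2388
  C=C: 1 × 631 = 631
  F–F: 1 × 151 = 151
  Σ(broken) = 3505 kJ
Bonds formed (products):
  C–C: 2 × 335 = 670
  C–F: 2 × 475 = 950
  C–H: 6 × 398 = 2388
  Σ(formed) = 4008 kJ
ΔH = Σ(broken) − Σ(formed) = 3505 − 4008 = −503 kJ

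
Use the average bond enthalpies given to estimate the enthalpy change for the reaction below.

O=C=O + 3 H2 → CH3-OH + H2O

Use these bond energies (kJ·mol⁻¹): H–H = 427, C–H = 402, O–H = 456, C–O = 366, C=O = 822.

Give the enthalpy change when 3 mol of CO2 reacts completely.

Bonds broken (reactants):
  C=O: 2 × 822 = 1644
  H–H: 3 × 427 = 1281
  Σ(broken) = 2925 kJ
Bonds formed (products):
  C–H: 3 × 402 = 1206
  C–O: 1 × 366 = 366
  O–H: 3 × 456 = 1368
  Σ(formed) = 2940 kJ
ΔH = Σ(broken) − Σ(formed) = 2925 − 2940 = −15 kJ
For 3× the reaction as written: 3 × (−15) = −45 kJ

ΔH = −45 kJ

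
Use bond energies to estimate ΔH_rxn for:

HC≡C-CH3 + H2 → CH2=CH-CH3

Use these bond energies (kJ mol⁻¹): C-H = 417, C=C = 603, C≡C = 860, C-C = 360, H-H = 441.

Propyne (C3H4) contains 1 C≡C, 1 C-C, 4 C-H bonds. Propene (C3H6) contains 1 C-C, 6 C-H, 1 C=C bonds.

Bonds broken (reactants):
  C≡C: 1 × 860 = 860
  C-C: 1 × 360 = 360
  C-H: 4 × 417 = 1668
  H-H: 1 × 441 = 441
  Σ(broken) = 3329 kJ
Bonds formed (products):
  C-C: 1 × 360 = 360
  C-H: 6 × 417 = 2502
  C=C: 1 × 603 = 603
  Σ(formed) = 3465 kJ
ΔH = Σ(broken) − Σ(formed) = 3329 − 3465 = −136 kJ

ΔH ≈ −136 kJ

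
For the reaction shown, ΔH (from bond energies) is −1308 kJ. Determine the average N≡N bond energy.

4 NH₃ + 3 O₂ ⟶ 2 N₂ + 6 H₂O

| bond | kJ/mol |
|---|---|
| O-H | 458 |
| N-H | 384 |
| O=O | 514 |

D(N≡N) ≈ 981 kJ/mol

Let D be the N≡N bond energy.
Σ(broken) = 12×384 + 3×514 = 6150
Σ(formed) = 2×D + 12×458 = 5496 + 2D
ΔH = Σ(broken) − Σ(formed) = (6150) − (5496 + 2D) = +654 − 2D
Setting this equal to −1308 kJ gives 2D = 1962, so D = 981 kJ/mol.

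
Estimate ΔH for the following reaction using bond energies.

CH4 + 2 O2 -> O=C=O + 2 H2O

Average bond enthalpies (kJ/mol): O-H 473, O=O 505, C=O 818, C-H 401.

ΔH ≈ −914 kJ

Bonds broken (reactants):
  C-H: 4 × 401 = 1604
  O=O: 2 × 505 = 1010
  Σ(broken) = 2614 kJ
Bonds formed (products):
  C=O: 2 × 818 = 1636
  O-H: 4 × 473 = 1892
  Σ(formed) = 3528 kJ
ΔH = Σ(broken) − Σ(formed) = 2614 − 3528 = −914 kJ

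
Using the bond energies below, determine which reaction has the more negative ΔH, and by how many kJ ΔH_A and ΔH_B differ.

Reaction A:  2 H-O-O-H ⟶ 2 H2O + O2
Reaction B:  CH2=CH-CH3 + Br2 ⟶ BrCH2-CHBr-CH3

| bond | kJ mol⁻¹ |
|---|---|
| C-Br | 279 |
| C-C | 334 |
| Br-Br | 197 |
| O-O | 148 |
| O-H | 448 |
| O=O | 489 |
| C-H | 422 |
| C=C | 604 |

Reaction A, by 102 kJ

Reaction A:
  Bonds broken (reactants):
    O-H: 4 × 448 = 1792
    O-O: 2 × 148 = 296
    Σ(broken) = 2088 kJ
  Bonds formed (products):
    O-H: 4 × 448 = 1792
    O=O: 1 × 489 = 489
    Σ(formed) = 2281 kJ
  ΔH_A = 2088 − 2281 = −193 kJ
Reaction B:
  Bonds broken (reactants):
    Br-Br: 1 × 197 = 197
    C-C: 1 × 334 = 334
    C-H: 6 × 422 = 2532
    C=C: 1 × 604 = 604
    Σ(broken) = 3667 kJ
  Bonds formed (products):
    C-Br: 2 × 279 = 558
    C-C: 2 × 334 = 668
    C-H: 6 × 422 = 2532
    Σ(formed) = 3758 kJ
  ΔH_B = 3667 − 3758 = −91 kJ
ΔH_A − ΔH_B = −102 kJ, so reaction A has the more negative ΔH; |ΔH_A − ΔH_B| = 102 kJ.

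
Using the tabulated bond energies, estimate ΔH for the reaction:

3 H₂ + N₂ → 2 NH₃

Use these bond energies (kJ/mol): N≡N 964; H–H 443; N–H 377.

ΔH ≈ +31 kJ

Bonds broken (reactants):
  H–H: 3 × 443 = 1329
  N≡N: 1 × 964 = 964
  Σ(broken) = 2293 kJ
Bonds formed (products):
  N–H: 6 × 377 = 2262
  Σ(formed) = 2262 kJ
ΔH = Σ(broken) − Σ(formed) = 2293 − 2262 = +31 kJ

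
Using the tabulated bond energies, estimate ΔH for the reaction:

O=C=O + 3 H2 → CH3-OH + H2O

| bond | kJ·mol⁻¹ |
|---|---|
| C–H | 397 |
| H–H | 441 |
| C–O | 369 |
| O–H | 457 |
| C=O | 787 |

ΔH ≈ −34 kJ

Bonds broken (reactants):
  C=O: 2 × 787 = 1574
  H–H: 3 × 441 = 1323
  Σ(broken) = 2897 kJ
Bonds formed (products):
  C–H: 3 × 397 = 1191
  C–O: 1 × 369 = 369
  O–H: 3 × 457 = 1371
  Σ(formed) = 2931 kJ
ΔH = Σ(broken) − Σ(formed) = 2897 − 2931 = −34 kJ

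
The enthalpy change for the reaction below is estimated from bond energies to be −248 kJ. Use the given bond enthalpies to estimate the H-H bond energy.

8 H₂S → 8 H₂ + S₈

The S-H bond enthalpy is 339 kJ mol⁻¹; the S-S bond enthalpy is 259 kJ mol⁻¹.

D(H-H) ≈ 450 kJ/mol

Let D be the H-H bond energy.
Σ(broken) = 16×339 = 5424
Σ(formed) = 8×D + 8×259 = 2072 + 8D
ΔH = Σ(broken) − Σ(formed) = (5424) − (2072 + 8D) = +3352 − 8D
Setting this equal to −248 kJ gives 8D = 3600, so D = 450 kJ/mol.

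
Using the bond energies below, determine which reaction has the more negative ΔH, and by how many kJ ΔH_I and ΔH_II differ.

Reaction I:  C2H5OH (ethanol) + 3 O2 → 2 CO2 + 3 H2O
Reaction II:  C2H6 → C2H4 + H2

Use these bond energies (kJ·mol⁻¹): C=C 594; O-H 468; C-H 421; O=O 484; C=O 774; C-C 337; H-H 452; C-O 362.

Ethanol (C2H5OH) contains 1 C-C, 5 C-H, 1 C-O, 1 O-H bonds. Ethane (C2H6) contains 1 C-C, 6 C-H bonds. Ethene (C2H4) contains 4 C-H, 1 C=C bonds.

Reaction I:
  Bonds broken (reactants):
    C-C: 1 × 337 = 337
    C-H: 5 × 421 = 2105
    C-O: 1 × 362 = 362
    O-H: 1 × 468 = 468
    O=O: 3 × 484 = 1452
    Σ(broken) = 4724 kJ
  Bonds formed (products):
    C=O: 4 × 774 = 3096
    O-H: 6 × 468 = 2808
    Σ(formed) = 5904 kJ
  ΔH_I = 4724 − 5904 = −1180 kJ
Reaction II:
  Bonds broken (reactants):
    C-C: 1 × 337 = 337
    C-H: 6 × 421 = 2526
    Σ(broken) = 2863 kJ
  Bonds formed (products):
    C-H: 4 × 421 = 1684
    C=C: 1 × 594 = 594
    H-H: 1 × 452 = 452
    Σ(formed) = 2730 kJ
  ΔH_II = 2863 − 2730 = +133 kJ
ΔH_I − ΔH_II = −1313 kJ, so reaction I has the more negative ΔH; |ΔH_I − ΔH_II| = 1313 kJ.

Reaction I, by 1313 kJ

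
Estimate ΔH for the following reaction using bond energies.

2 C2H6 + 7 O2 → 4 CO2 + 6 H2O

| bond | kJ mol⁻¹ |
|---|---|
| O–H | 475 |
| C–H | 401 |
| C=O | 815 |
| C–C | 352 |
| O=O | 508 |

Bonds broken (reactants):
  C–C: 2 × 352 = 704
  C–H: 12 × 401 = 4812
  O=O: 7 × 508 = 3556
  Σ(broken) = 9072 kJ
Bonds formed (products):
  C=O: 8 × 815 = 6520
  O–H: 12 × 475 = 5700
  Σ(formed) = 12220 kJ
ΔH = Σ(broken) − Σ(formed) = 9072 − 12220 = −3148 kJ

ΔH ≈ −3148 kJ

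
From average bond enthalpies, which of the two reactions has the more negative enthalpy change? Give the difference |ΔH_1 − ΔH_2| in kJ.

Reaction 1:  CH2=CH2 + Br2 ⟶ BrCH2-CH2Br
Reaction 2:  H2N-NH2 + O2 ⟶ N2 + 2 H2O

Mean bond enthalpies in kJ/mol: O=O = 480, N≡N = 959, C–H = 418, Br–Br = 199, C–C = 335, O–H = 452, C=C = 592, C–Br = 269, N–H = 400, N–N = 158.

Reaction 1:
  Bonds broken (reactants):
    Br–Br: 1 × 199 = 199
    C–H: 4 × 418 = 1672
    C=C: 1 × 592 = 592
    Σ(broken) = 2463 kJ
  Bonds formed (products):
    C–Br: 2 × 269 = 538
    C–C: 1 × 335 = 335
    C–H: 4 × 418 = 1672
    Σ(formed) = 2545 kJ
  ΔH_1 = 2463 − 2545 = −82 kJ
Reaction 2:
  Bonds broken (reactants):
    N–H: 4 × 400 = 1600
    N–N: 1 × 158 = 158
    O=O: 1 × 480 = 480
    Σ(broken) = 2238 kJ
  Bonds formed (products):
    N≡N: 1 × 959 = 959
    O–H: 4 × 452 = 1808
    Σ(formed) = 2767 kJ
  ΔH_2 = 2238 − 2767 = −529 kJ
ΔH_1 − ΔH_2 = +447 kJ, so reaction 2 has the more negative ΔH; |ΔH_1 − ΔH_2| = 447 kJ.

Reaction 2, by 447 kJ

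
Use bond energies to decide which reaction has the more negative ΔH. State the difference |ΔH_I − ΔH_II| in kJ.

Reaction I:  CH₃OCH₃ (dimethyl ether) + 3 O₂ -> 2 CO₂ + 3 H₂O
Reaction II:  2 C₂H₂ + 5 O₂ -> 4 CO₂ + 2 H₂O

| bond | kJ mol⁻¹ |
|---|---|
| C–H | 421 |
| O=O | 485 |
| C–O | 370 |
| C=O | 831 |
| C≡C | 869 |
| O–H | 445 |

Reaction II, by 1308 kJ

Reaction I:
  Bonds broken (reactants):
    C–H: 6 × 421 = 2526
    C–O: 2 × 370 = 740
    O=O: 3 × 485 = 1455
    Σ(broken) = 4721 kJ
  Bonds formed (products):
    C=O: 4 × 831 = 3324
    O–H: 6 × 445 = 2670
    Σ(formed) = 5994 kJ
  ΔH_I = 4721 − 5994 = −1273 kJ
Reaction II:
  Bonds broken (reactants):
    C≡C: 2 × 869 = 1738
    C–H: 4 × 421 = 1684
    O=O: 5 × 485 = 2425
    Σ(broken) = 5847 kJ
  Bonds formed (products):
    C=O: 8 × 831 = 6648
    O–H: 4 × 445 = 1780
    Σ(formed) = 8428 kJ
  ΔH_II = 5847 − 8428 = −2581 kJ
ΔH_I − ΔH_II = +1308 kJ, so reaction II has the more negative ΔH; |ΔH_I − ΔH_II| = 1308 kJ.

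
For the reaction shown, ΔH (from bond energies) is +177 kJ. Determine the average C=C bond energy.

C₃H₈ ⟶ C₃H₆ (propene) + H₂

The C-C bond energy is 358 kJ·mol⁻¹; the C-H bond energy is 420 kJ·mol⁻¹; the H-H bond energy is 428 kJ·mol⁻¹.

D(C=C) ≈ 593 kJ/mol

Let D be the C=C bond energy.
Σ(broken) = 2×358 + 8×420 = 4076
Σ(formed) = 1×358 + 6×420 + 1×D + 1×428 = 3306 + D
ΔH = Σ(broken) − Σ(formed) = (4076) − (3306 + D) = +770 − D
Setting this equal to +177 kJ gives D = 593 kJ/mol.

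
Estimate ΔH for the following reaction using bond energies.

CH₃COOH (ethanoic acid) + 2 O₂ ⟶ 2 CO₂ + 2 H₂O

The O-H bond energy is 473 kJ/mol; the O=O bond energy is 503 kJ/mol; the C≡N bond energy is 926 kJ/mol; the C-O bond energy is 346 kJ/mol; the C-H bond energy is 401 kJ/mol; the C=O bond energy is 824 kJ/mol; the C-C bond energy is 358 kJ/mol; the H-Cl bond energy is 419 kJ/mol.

Bonds broken (reactants):
  C-C: 1 × 358 = 358
  C-H: 3 × 401 = 1203
  C-O: 1 × 346 = 346
  C=O: 1 × 824 = 824
  O-H: 1 × 473 = 473
  O=O: 2 × 503 = 1006
  Σ(broken) = 4210 kJ
Bonds formed (products):
  C=O: 4 × 824 = 3296
  O-H: 4 × 473 = 1892
  Σ(formed) = 5188 kJ
ΔH = Σ(broken) − Σ(formed) = 4210 − 5188 = −978 kJ

ΔH ≈ −978 kJ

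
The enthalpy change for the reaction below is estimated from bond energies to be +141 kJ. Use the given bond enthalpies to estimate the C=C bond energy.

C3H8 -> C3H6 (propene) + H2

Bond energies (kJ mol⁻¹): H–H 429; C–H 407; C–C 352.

D(C=C) ≈ 596 kJ/mol

Let D be the C=C bond energy.
Σ(broken) = 2×352 + 8×407 = 3960
Σ(formed) = 1×352 + 6×407 + 1×D + 1×429 = 3223 + D
ΔH = Σ(broken) − Σ(formed) = (3960) − (3223 + D) = +737 − D
Setting this equal to +141 kJ gives D = 596 kJ/mol.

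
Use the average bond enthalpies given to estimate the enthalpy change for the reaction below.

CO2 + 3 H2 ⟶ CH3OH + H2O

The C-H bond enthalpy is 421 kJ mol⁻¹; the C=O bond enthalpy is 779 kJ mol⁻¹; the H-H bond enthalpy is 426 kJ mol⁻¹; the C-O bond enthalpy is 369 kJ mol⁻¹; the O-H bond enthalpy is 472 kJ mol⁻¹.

Bonds broken (reactants):
  C=O: 2 × 779 = 1558
  H-H: 3 × 426 = 1278
  Σ(broken) = 2836 kJ
Bonds formed (products):
  C-H: 3 × 421 = 1263
  C-O: 1 × 369 = 369
  O-H: 3 × 472 = 1416
  Σ(formed) = 3048 kJ
ΔH = Σ(broken) − Σ(formed) = 2836 − 3048 = −212 kJ

ΔH ≈ −212 kJ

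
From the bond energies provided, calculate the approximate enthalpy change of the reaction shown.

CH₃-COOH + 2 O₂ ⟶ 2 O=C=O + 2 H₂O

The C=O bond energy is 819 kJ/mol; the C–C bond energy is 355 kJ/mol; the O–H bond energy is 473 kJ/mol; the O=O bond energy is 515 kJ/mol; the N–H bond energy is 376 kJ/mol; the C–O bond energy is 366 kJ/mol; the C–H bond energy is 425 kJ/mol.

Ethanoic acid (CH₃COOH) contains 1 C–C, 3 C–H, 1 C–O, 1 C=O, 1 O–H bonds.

Bonds broken (reactants):
  C–C: 1 × 355 = 355
  C–H: 3 × 425 = 1275
  C–O: 1 × 366 = 366
  C=O: 1 × 819 = 819
  O–H: 1 × 473 = 473
  O=O: 2 × 515 = 1030
  Σ(broken) = 4318 kJ
Bonds formed (products):
  C=O: 4 × 819 = 3276
  O–H: 4 × 473 = 1892
  Σ(formed) = 5168 kJ
ΔH = Σ(broken) − Σ(formed) = 4318 − 5168 = −850 kJ

ΔH ≈ −850 kJ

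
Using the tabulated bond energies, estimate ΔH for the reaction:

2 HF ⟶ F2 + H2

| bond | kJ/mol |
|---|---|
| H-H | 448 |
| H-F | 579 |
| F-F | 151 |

Bonds broken (reactants):
  H-F: 2 × 579 = 1158
  Σ(broken) = 1158 kJ
Bonds formed (products):
  F-F: 1 × 151 = 151
  H-H: 1 × 448 = 448
  Σ(formed) = 599 kJ
ΔH = Σ(broken) − Σ(formed) = 1158 − 599 = +559 kJ

ΔH ≈ +559 kJ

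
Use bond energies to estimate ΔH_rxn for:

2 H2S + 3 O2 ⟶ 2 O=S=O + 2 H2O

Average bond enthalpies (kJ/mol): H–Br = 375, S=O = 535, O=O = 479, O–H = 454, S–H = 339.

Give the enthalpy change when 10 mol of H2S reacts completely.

ΔH = −5815 kJ

Bonds broken (reactants):
  O=O: 3 × 479 = 1437
  S–H: 4 × 339 = 1356
  Σ(broken) = 2793 kJ
Bonds formed (products):
  O–H: 4 × 454 = 1816
  S=O: 4 × 535 = 2140
  Σ(formed) = 3956 kJ
ΔH = Σ(broken) − Σ(formed) = 2793 − 3956 = −1163 kJ
For 5× the reaction as written: 5 × (−1163) = −5815 kJ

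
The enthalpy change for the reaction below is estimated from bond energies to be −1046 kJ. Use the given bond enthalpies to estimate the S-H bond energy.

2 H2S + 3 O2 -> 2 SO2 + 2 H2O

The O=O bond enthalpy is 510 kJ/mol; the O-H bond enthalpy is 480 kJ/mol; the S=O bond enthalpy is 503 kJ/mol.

D(S-H) ≈ 339 kJ/mol

Let D be the S-H bond energy.
Σ(broken) = 3×510 + 4×D = 1530 + 4D
Σ(formed) = 4×480 + 4×503 = 3932
ΔH = Σ(broken) − Σ(formed) = (1530 + 4D) − (3932) = −2402 + 4D
Setting this equal to −1046 kJ gives 4D = 1356, so D = 339 kJ/mol.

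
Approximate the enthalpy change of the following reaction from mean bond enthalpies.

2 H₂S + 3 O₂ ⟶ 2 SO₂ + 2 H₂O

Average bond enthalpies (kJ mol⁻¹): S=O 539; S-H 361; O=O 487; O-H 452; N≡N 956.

ΔH ≈ −1059 kJ

Bonds broken (reactants):
  O=O: 3 × 487 = 1461
  S-H: 4 × 361 = 1444
  Σ(broken) = 2905 kJ
Bonds formed (products):
  O-H: 4 × 452 = 1808
  S=O: 4 × 539 = 2156
  Σ(formed) = 3964 kJ
ΔH = Σ(broken) − Σ(formed) = 2905 − 3964 = −1059 kJ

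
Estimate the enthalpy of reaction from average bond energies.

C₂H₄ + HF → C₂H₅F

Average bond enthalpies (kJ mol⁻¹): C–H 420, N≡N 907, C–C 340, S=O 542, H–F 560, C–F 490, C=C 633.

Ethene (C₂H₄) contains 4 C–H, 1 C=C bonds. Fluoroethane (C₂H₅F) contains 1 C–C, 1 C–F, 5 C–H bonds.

Bonds broken (reactants):
  C–H: 4 × 420 = 1680
  C=C: 1 × 633 = 633
  H–F: 1 × 560 = 560
  Σ(broken) = 2873 kJ
Bonds formed (products):
  C–C: 1 × 340 = 340
  C–F: 1 × 490 = 490
  C–H: 5 × 420 = 2100
  Σ(formed) = 2930 kJ
ΔH = Σ(broken) − Σ(formed) = 2873 − 2930 = −57 kJ

ΔH ≈ −57 kJ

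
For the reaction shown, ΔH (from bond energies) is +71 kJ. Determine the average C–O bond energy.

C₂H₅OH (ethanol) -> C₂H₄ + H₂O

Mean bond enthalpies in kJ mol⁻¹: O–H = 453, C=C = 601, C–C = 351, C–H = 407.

D(C–O) ≈ 367 kJ/mol

Let D be the C–O bond energy.
Σ(broken) = 1×351 + 5×407 + 1×D + 1×453 = 2839 + D
Σ(formed) = 4×407 + 1×601 + 2×453 = 3135
ΔH = Σ(broken) − Σ(formed) = (2839 + D) − (3135) = −296 + D
Setting this equal to +71 kJ gives D = 367 kJ/mol.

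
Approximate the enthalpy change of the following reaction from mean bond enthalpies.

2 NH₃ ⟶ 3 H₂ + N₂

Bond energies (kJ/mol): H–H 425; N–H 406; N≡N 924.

ΔH ≈ +237 kJ

Bonds broken (reactants):
  N–H: 6 × 406 = 2436
  Σ(broken) = 2436 kJ
Bonds formed (products):
  H–H: 3 × 425 = 1275
  N≡N: 1 × 924 = 924
  Σ(formed) = 2199 kJ
ΔH = Σ(broken) − Σ(formed) = 2436 − 2199 = +237 kJ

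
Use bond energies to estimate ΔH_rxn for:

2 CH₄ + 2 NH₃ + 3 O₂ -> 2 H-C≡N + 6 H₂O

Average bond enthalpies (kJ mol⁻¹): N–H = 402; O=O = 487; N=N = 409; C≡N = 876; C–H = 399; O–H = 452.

ΔH ≈ −909 kJ

Bonds broken (reactants):
  C–H: 8 × 399 = 3192
  N–H: 6 × 402 = 2412
  O=O: 3 × 487 = 1461
  Σ(broken) = 7065 kJ
Bonds formed (products):
  C≡N: 2 × 876 = 1752
  C–H: 2 × 399 = 798
  O–H: 12 × 452 = 5424
  Σ(formed) = 7974 kJ
ΔH = Σ(broken) − Σ(formed) = 7065 − 7974 = −909 kJ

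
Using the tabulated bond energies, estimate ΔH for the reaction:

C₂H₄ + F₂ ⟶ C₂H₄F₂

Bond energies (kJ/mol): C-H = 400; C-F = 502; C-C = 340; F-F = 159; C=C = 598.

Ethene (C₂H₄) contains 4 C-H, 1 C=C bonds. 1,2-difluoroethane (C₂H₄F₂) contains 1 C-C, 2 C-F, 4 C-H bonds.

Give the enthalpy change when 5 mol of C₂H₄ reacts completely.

ΔH = −2935 kJ

Bonds broken (reactants):
  C-H: 4 × 400 = 1600
  C=C: 1 × 598 = 598
  F-F: 1 × 159 = 159
  Σ(broken) = 2357 kJ
Bonds formed (products):
  C-C: 1 × 340 = 340
  C-F: 2 × 502 = 1004
  C-H: 4 × 400 = 1600
  Σ(formed) = 2944 kJ
ΔH = Σ(broken) − Σ(formed) = 2357 − 2944 = −587 kJ
For 5× the reaction as written: 5 × (−587) = −2935 kJ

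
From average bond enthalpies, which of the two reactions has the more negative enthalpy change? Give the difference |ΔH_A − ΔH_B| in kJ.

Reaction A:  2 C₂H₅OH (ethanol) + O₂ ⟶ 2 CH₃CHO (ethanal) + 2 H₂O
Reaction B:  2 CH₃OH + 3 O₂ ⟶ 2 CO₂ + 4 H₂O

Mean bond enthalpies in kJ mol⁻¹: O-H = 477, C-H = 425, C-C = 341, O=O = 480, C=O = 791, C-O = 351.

Reaction B, by 830 kJ

Reaction A:
  Bonds broken (reactants):
    C-C: 2 × 341 = 682
    C-H: 10 × 425 = 4250
    C-O: 2 × 351 = 702
    O-H: 2 × 477 = 954
    O=O: 1 × 480 = 480
    Σ(broken) = 7068 kJ
  Bonds formed (products):
    C-C: 2 × 341 = 682
    C-H: 8 × 425 = 3400
    C=O: 2 × 791 = 1582
    O-H: 4 × 477 = 1908
    Σ(formed) = 7572 kJ
  ΔH_A = 7068 − 7572 = −504 kJ
Reaction B:
  Bonds broken (reactants):
    C-H: 6 × 425 = 2550
    C-O: 2 × 351 = 702
    O-H: 2 × 477 = 954
    O=O: 3 × 480 = 1440
    Σ(broken) = 5646 kJ
  Bonds formed (products):
    C=O: 4 × 791 = 3164
    O-H: 8 × 477 = 3816
    Σ(formed) = 6980 kJ
  ΔH_B = 5646 − 6980 = −1334 kJ
ΔH_A − ΔH_B = +830 kJ, so reaction B has the more negative ΔH; |ΔH_A − ΔH_B| = 830 kJ.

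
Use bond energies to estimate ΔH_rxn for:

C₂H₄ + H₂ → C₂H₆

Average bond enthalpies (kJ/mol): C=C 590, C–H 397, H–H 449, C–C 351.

Bonds broken (reactants):
  C–H: 4 × 397 = 1588
  C=C: 1 × 590 = 590
  H–H: 1 × 449 = 449
  Σ(broken) = 2627 kJ
Bonds formed (products):
  C–C: 1 × 351 = 351
  C–H: 6 × 397 = 2382
  Σ(formed) = 2733 kJ
ΔH = Σ(broken) − Σ(formed) = 2627 − 2733 = −106 kJ

ΔH ≈ −106 kJ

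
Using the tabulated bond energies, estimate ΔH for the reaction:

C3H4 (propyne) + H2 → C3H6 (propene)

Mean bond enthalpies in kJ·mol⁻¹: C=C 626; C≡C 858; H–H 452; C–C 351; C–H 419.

Bonds broken (reactants):
  C≡C: 1 × 858 = 858
  C–C: 1 × 351 = 351
  C–H: 4 × 419 = 1676
  H–H: 1 × 452 = 452
  Σ(broken) = 3337 kJ
Bonds formed (products):
  C–C: 1 × 351 = 351
  C–H: 6 × 419 = 2514
  C=C: 1 × 626 = 626
  Σ(formed) = 3491 kJ
ΔH = Σ(broken) − Σ(formed) = 3337 − 3491 = −154 kJ

ΔH ≈ −154 kJ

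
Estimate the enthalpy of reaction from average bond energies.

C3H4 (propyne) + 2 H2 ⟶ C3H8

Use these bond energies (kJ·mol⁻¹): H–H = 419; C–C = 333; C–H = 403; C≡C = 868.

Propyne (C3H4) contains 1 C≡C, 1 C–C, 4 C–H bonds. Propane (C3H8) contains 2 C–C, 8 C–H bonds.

Bonds broken (reactants):
  C≡C: 1 × 868 = 868
  C–C: 1 × 333 = 333
  C–H: 4 × 403 = 1612
  H–H: 2 × 419 = 838
  Σ(broken) = 3651 kJ
Bonds formed (products):
  C–C: 2 × 333 = 666
  C–H: 8 × 403 = 3224
  Σ(formed) = 3890 kJ
ΔH = Σ(broken) − Σ(formed) = 3651 − 3890 = −239 kJ

ΔH ≈ −239 kJ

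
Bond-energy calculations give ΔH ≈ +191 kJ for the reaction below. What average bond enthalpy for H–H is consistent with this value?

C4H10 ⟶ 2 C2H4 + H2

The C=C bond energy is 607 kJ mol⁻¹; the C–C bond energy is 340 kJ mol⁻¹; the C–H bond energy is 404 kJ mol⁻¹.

D(H–H) ≈ 423 kJ/mol

Let D be the H–H bond energy.
Σ(broken) = 3×340 + 10×404 = 5060
Σ(formed) = 8×404 + 2×607 + 1×D = 4446 + D
ΔH = Σ(broken) − Σ(formed) = (5060) − (4446 + D) = +614 − D
Setting this equal to +191 kJ gives D = 423 kJ/mol.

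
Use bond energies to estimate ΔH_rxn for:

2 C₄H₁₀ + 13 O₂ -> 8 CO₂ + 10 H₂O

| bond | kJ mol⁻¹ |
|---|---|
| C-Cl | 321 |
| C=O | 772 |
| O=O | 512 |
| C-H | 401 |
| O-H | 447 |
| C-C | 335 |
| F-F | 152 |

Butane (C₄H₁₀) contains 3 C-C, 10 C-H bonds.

ΔH ≈ −4606 kJ

Bonds broken (reactants):
  C-C: 6 × 335 = 2010
  C-H: 20 × 401 = 8020
  O=O: 13 × 512 = 6656
  Σ(broken) = 16686 kJ
Bonds formed (products):
  C=O: 16 × 772 = 12352
  O-H: 20 × 447 = 8940
  Σ(formed) = 21292 kJ
ΔH = Σ(broken) − Σ(formed) = 16686 − 21292 = −4606 kJ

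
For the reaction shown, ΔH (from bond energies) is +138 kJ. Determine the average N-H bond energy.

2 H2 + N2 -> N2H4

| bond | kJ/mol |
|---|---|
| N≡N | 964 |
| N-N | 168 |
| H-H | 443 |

D(N-H) ≈ 386 kJ/mol

Let D be the N-H bond energy.
Σ(broken) = 2×443 + 1×964 = 1850
Σ(formed) = 4×D + 1×168 = 168 + 4D
ΔH = Σ(broken) − Σ(formed) = (1850) − (168 + 4D) = +1682 − 4D
Setting this equal to +138 kJ gives 4D = 1544, so D = 386 kJ/mol.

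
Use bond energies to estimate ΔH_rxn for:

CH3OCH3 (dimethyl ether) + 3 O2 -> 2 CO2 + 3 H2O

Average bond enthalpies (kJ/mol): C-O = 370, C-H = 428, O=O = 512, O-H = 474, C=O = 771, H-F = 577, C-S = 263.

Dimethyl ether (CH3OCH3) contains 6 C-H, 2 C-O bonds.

ΔH ≈ −1084 kJ

Bonds broken (reactants):
  C-H: 6 × 428 = 2568
  C-O: 2 × 370 = 740
  O=O: 3 × 512 = 1536
  Σ(broken) = 4844 kJ
Bonds formed (products):
  C=O: 4 × 771 = 3084
  O-H: 6 × 474 = 2844
  Σ(formed) = 5928 kJ
ΔH = Σ(broken) − Σ(formed) = 4844 − 5928 = −1084 kJ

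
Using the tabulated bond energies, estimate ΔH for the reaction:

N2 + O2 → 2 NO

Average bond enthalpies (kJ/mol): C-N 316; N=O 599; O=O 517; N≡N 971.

Bonds broken (reactants):
  N≡N: 1 × 971 = 971
  O=O: 1 × 517 = 517
  Σ(broken) = 1488 kJ
Bonds formed (products):
  N=O: 2 × 599 = 1198
  Σ(formed) = 1198 kJ
ΔH = Σ(broken) − Σ(formed) = 1488 − 1198 = +290 kJ

ΔH ≈ +290 kJ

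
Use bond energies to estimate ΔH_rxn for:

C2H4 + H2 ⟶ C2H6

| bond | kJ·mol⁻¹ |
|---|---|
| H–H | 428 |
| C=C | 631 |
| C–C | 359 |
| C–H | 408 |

Bonds broken (reactants):
  C–H: 4 × 408 = 1632
  C=C: 1 × 631 = 631
  H–H: 1 × 428 = 428
  Σ(broken) = 2691 kJ
Bonds formed (products):
  C–C: 1 × 359 = 359
  C–H: 6 × 408 = 2448
  Σ(formed) = 2807 kJ
ΔH = Σ(broken) − Σ(formed) = 2691 − 2807 = −116 kJ

ΔH ≈ −116 kJ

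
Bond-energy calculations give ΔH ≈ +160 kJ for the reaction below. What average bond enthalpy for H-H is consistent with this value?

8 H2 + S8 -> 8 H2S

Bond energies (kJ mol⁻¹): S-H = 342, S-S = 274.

Let D be the H-H bond energy.
Σ(broken) = 8×D + 8×274 = 2192 + 8D
Σ(formed) = 16×342 = 5472
ΔH = Σ(broken) − Σ(formed) = (2192 + 8D) − (5472) = −3280 + 8D
Setting this equal to +160 kJ gives 8D = 3440, so D = 430 kJ/mol.

D(H-H) ≈ 430 kJ/mol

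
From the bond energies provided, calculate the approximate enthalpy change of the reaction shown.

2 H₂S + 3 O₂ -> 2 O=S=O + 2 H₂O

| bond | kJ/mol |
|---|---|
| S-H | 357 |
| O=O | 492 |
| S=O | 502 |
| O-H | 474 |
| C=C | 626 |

ΔH ≈ −1000 kJ

Bonds broken (reactants):
  O=O: 3 × 492 = 1476
  S-H: 4 × 357 = 1428
  Σ(broken) = 2904 kJ
Bonds formed (products):
  O-H: 4 × 474 = 1896
  S=O: 4 × 502 = 2008
  Σ(formed) = 3904 kJ
ΔH = Σ(broken) − Σ(formed) = 2904 − 3904 = −1000 kJ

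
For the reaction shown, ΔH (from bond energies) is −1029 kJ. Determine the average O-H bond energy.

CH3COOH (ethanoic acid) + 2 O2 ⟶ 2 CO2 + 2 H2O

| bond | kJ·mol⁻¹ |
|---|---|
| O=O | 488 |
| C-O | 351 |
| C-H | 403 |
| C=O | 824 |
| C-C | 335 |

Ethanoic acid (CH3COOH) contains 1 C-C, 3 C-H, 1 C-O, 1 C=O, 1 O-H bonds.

Let D be the O-H bond energy.
Σ(broken) = 1×335 + 3×403 + 1×351 + 1×824 + 1×D + 2×488 = 3695 + D
Σ(formed) = 4×824 + 4×D = 3296 + 4D
ΔH = Σ(broken) − Σ(formed) = (3695 + D) − (3296 + 4D) = +399 − 3D
Setting this equal to −1029 kJ gives 3D = 1428, so D = 476 kJ/mol.

D(O-H) ≈ 476 kJ/mol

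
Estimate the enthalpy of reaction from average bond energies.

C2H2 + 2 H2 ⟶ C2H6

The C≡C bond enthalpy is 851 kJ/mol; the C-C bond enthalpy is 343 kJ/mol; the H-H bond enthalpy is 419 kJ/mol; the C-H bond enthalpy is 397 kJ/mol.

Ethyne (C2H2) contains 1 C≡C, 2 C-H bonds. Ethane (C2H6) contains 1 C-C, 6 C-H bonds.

Bonds broken (reactants):
  C≡C: 1 × 851 = 851
  C-H: 2 × 397 = 794
  H-H: 2 × 419 = 838
  Σ(broken) = 2483 kJ
Bonds formed (products):
  C-C: 1 × 343 = 343
  C-H: 6 × 397 = 2382
  Σ(formed) = 2725 kJ
ΔH = Σ(broken) − Σ(formed) = 2483 − 2725 = −242 kJ

ΔH ≈ −242 kJ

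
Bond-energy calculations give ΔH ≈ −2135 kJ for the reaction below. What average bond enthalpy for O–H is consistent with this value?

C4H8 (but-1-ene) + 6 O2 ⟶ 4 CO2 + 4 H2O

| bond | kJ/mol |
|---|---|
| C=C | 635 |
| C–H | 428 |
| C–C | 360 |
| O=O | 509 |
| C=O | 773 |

Let D be the O–H bond energy.
Σ(broken) = 2×360 + 8×428 + 1×635 + 6×509 = 7833
Σ(formed) = 8×773 + 8×D = 6184 + 8D
ΔH = Σ(broken) − Σ(formed) = (7833) − (6184 + 8D) = +1649 − 8D
Setting this equal to −2135 kJ gives 8D = 3784, so D = 473 kJ/mol.

D(O–H) ≈ 473 kJ/mol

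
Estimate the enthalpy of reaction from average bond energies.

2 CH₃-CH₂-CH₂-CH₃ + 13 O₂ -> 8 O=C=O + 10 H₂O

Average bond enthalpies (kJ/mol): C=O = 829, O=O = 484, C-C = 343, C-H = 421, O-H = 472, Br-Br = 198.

ΔH ≈ −5934 kJ

Bonds broken (reactants):
  C-C: 6 × 343 = 2058
  C-H: 20 × 421 = 8420
  O=O: 13 × 484 = 6292
  Σ(broken) = 16770 kJ
Bonds formed (products):
  C=O: 16 × 829 = 13264
  O-H: 20 × 472 = 9440
  Σ(formed) = 22704 kJ
ΔH = Σ(broken) − Σ(formed) = 16770 − 22704 = −5934 kJ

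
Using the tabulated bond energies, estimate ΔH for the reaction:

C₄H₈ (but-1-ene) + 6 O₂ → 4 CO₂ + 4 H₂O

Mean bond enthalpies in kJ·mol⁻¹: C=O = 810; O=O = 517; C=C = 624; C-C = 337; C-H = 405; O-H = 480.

ΔH ≈ −2680 kJ

Bonds broken (reactants):
  C-C: 2 × 337 = 674
  C-H: 8 × 405 = 3240
  C=C: 1 × 624 = 624
  O=O: 6 × 517 = 3102
  Σ(broken) = 7640 kJ
Bonds formed (products):
  C=O: 8 × 810 = 6480
  O-H: 8 × 480 = 3840
  Σ(formed) = 10320 kJ
ΔH = Σ(broken) − Σ(formed) = 7640 − 10320 = −2680 kJ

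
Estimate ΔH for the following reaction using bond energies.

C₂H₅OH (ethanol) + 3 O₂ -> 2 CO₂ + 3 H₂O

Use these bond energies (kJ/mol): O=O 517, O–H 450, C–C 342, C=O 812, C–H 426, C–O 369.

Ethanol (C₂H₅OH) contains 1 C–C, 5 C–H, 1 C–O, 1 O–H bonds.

ΔH ≈ −1106 kJ

Bonds broken (reactants):
  C–C: 1 × 342 = 342
  C–H: 5 × 426 = 2130
  C–O: 1 × 369 = 369
  O–H: 1 × 450 = 450
  O=O: 3 × 517 = 1551
  Σ(broken) = 4842 kJ
Bonds formed (products):
  C=O: 4 × 812 = 3248
  O–H: 6 × 450 = 2700
  Σ(formed) = 5948 kJ
ΔH = Σ(broken) − Σ(formed) = 4842 − 5948 = −1106 kJ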